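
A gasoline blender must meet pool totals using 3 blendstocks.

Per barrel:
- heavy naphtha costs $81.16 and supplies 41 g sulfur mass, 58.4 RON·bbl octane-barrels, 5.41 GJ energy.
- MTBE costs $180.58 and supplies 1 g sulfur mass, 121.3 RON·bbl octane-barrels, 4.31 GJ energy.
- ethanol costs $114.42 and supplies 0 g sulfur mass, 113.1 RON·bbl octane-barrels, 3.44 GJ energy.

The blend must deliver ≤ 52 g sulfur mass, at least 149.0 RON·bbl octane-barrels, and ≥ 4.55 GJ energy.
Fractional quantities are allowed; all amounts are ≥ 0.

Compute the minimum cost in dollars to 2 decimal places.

Treat it as an LP. Let x1 = barrels of heavy naphtha, x2 = barrels of MTBE, x3 = barrels of ethanol.
min 81.16x1 + 180.58x2 + 114.42x3 subject to:
  41x1 + 1x2 ≤ 52   (sulfur mass)
  58.4x1 + 121.3x2 + 113.1x3 ≥ 149   (octane-barrels)
  5.41x1 + 4.31x2 + 3.44x3 ≥ 4.55   (energy)
  x1, x2, x3 ≥ 0.
The cheapest feasible vertex uses only heavy naphtha, ethanol; MTBE is not used. Binding constraints: octane-barrels and energy.
Solving gives x1 = 0.00497597, x3 = 1.31485.
Total cost: 81.16·0.00497597 + 114.42·1.31485 = 150.8490.

$150.85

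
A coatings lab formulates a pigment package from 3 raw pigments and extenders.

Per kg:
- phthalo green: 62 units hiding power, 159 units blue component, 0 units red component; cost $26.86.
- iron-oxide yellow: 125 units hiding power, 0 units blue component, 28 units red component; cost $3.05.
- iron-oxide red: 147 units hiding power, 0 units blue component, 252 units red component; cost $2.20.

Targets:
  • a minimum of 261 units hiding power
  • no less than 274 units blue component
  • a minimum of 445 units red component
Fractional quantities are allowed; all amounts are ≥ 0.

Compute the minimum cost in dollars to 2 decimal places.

Set it up as a linear program. Let x1 = kg of phthalo green, x2 = kg of iron-oxide yellow, x3 = kg of iron-oxide red.
min 26.86x1 + 3.05x2 + 2.2x3 subject to:
  62x1 + 125x2 + 147x3 ≥ 261   (hiding power)
  159x1 ≥ 274   (blue component)
  28x2 + 252x3 ≥ 445   (red component)
  x1, x2, x3 ≥ 0.
The optimal basis is {phthalo green, iron-oxide red}; iron-oxide yellow drops out. The blue component and red component requirements are met with equality.
Optimal quantities: phthalo green = 1.7233 kg, iron-oxide red = 1.7659 kg.
Hence cost = 26.86·1.7233 + 2.2·1.7659 = $50.1728.

$50.17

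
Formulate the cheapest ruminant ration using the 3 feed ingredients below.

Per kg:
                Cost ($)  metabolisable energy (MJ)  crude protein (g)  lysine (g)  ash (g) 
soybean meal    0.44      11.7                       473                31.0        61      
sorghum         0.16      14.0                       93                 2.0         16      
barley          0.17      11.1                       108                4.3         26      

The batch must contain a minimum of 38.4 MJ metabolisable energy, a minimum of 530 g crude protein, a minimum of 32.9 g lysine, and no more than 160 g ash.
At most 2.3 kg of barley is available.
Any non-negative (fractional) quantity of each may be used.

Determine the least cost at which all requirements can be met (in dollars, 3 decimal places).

$0.725

Let x1 = kg of soybean meal, x2 = kg of sorghum, x3 = kg of barley.
Minimize 0.44x1 + 0.16x2 + 0.17x3 s.t.:
  11.7x1 + 14x2 + 11.1x3 ≥ 38.4   (metabolisable energy)
  473x1 + 93x2 + 108x3 ≥ 530   (crude protein)
  31x1 + 2x2 + 4.3x3 ≥ 32.9   (lysine)
  61x1 + 16x2 + 26x3 ≤ 160   (ash)
  x3 ≤ 2.3
  x1, x2, x3 ≥ 0.
The minimum-cost mix takes nothing from barley — only soybean meal, sorghum. There the metabolisable energy and lysine constraints are tight.
Solving gives x1 = 0.9347, x2 = 1.962.
Cost = 0.44·0.9347 + 0.16·1.962 = 0.72519.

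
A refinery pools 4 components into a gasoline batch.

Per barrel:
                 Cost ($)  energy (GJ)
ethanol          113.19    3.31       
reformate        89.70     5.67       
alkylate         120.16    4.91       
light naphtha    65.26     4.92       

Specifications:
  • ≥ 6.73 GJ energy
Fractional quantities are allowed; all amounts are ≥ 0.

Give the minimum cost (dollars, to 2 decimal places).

Let x1 = barrels of ethanol, x2 = barrels of reformate, x3 = barrels of alkylate, x4 = barrels of light naphtha.
Minimise 113.19x1 + 89.7x2 + 120.16x3 + 65.26x4 s.t.:
  3.31x1 + 5.67x2 + 4.91x3 + 4.92x4 ≥ 6.73   (energy)
  x1, x2, x3, x4 ≥ 0.
The cheapest feasible vertex uses only light naphtha; ethanol, reformate, alkylate are not used. There the energy constraint is tight.
That vertex is x4 = 1.3679.
Hence cost = 65.26·1.3679 = $89.2692.

$89.27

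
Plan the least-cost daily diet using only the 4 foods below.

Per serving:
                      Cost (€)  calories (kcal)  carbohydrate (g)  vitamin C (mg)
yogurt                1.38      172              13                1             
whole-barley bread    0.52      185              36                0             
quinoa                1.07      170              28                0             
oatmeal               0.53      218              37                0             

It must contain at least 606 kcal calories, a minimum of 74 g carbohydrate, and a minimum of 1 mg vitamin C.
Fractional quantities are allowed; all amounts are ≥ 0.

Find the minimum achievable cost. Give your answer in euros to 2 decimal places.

€2.44

Let x1 = servings of yogurt, x2 = servings of whole-barley bread, x3 = servings of quinoa, x4 = servings of oatmeal.
Minimise 1.38x1 + 0.52x2 + 1.07x3 + 0.53x4 s.t.:
  172x1 + 185x2 + 170x3 + 218x4 ≥ 606   (calories)
  13x1 + 36x2 + 28x3 + 37x4 ≥ 74   (carbohydrate)
  1x1 ≥ 1   (vitamin C)
  x1, x2, x3, x4 ≥ 0.
At the optimum only yogurt, oatmeal are positive (whole-barley bread, quinoa = 0). There the calories and vitamin C constraints are tight.
Optimal quantities: yogurt = 1 serving, oatmeal = 1.991 servings.
Cost = 1.38·1 + 0.53·1.991 = 2.4352.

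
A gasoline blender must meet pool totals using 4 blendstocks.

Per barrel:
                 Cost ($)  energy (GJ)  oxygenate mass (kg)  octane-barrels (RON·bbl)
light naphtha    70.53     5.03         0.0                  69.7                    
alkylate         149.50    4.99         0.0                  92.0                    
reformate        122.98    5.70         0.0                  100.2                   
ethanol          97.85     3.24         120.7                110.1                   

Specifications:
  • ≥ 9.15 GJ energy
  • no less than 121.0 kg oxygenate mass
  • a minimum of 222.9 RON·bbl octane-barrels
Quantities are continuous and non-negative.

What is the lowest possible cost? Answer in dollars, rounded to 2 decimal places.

$205.57

Let x1 = barrels of light naphtha, x2 = barrels of alkylate, x3 = barrels of reformate, x4 = barrels of ethanol.
Minimize 70.53x1 + 149.5x2 + 122.98x3 + 97.85x4 with:
  5.03x1 + 4.99x2 + 5.7x3 + 3.24x4 ≥ 9.15   (energy)
  120.7x4 ≥ 121   (oxygenate mass)
  69.7x1 + 92x2 + 100.2x3 + 110.1x4 ≥ 222.9   (octane-barrels)
  x1, x2, x3, x4 ≥ 0.
At the optimum only light naphtha, ethanol are positive (alkylate, reformate = 0). There the energy and octane-barrels constraints are tight.
That vertex is x1 = 0.86964, x4 = 1.474.
Total cost: 70.53·0.86964 + 97.85·1.474 = 205.5666.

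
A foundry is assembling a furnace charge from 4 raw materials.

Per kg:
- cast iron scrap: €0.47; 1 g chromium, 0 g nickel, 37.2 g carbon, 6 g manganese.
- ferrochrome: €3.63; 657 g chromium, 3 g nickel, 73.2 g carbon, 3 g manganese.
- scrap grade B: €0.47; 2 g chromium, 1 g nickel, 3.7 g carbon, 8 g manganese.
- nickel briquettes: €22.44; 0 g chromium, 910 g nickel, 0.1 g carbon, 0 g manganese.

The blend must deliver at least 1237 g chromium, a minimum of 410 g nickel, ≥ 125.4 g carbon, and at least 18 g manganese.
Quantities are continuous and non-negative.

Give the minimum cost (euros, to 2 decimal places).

€17.48

Let x1 = kg of cast iron scrap, x2 = kg of ferrochrome, x3 = kg of scrap grade B, x4 = kg of nickel briquettes.
Minimise 0.47x1 + 3.63x2 + 0.47x3 + 22.44x4 s.t.:
  1x1 + 657x2 + 2x3 ≥ 1237   (chromium)
  3x2 + 1x3 + 910x4 ≥ 410   (nickel)
  37.2x1 + 73.2x2 + 3.7x3 + 0.1x4 ≥ 125.4   (carbon)
  6x1 + 3x2 + 8x3 ≥ 18   (manganese)
  x1, x2, x3, x4 ≥ 0.
At the optimum only ferrochrome, scrap grade B, nickel briquettes are positive (cast iron scrap = 0). The chromium, nickel, manganese requirements are met with equality.
That vertex is x2 = 1.878, x3 = 1.546, x4 = 0.4427.
Hence cost = 3.63·1.878 + 0.47·1.546 + 22.44·0.4427 = €17.4779.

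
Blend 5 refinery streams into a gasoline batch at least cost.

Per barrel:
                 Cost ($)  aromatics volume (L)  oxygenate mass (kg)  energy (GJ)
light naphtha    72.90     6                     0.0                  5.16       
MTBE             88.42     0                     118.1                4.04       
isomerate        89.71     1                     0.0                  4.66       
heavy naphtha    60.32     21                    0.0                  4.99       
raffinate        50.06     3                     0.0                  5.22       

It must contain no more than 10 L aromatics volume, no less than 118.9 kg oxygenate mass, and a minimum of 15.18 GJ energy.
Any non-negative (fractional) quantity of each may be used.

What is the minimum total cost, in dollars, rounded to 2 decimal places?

$195.59

Let x1 = barrels of light naphtha, x2 = barrels of MTBE, x3 = barrels of isomerate, x4 = barrels of heavy naphtha, x5 = barrels of raffinate.
min 72.9x1 + 88.42x2 + 89.71x3 + 60.32x4 + 50.06x5 subject to:
  6x1 + 1x3 + 21x4 + 3x5 ≤ 10   (aromatics volume)
  118.1x2 ≥ 118.9   (oxygenate mass)
  5.16x1 + 4.04x2 + 4.66x3 + 4.99x4 + 5.22x5 ≥ 15.18   (energy)
  x1, x2, x3, x4, x5 ≥ 0.
The optimal basis is {MTBE, raffinate}; light naphtha, isomerate, heavy naphtha drop out. There the oxygenate mass and energy constraints are tight.
Optimal quantities: MTBE = 1.0068 barrels, raffinate = 2.1289 barrels.
Total cost: 88.42·1.0068 + 50.06·2.1289 = 195.5940.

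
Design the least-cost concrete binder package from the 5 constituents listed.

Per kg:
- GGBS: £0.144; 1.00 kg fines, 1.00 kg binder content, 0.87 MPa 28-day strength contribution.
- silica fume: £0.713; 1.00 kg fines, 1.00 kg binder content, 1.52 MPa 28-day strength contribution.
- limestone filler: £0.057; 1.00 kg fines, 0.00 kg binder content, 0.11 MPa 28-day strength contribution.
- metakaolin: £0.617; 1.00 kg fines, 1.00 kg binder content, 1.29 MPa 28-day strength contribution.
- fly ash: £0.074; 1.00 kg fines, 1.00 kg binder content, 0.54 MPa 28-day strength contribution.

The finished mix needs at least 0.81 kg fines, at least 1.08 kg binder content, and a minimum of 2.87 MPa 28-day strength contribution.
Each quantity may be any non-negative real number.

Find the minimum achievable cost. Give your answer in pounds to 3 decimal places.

£0.393

Treat it as an LP. Let x1 = kg of GGBS, x2 = kg of silica fume, x3 = kg of limestone filler, x4 = kg of metakaolin, x5 = kg of fly ash.
min 0.144x1 + 0.713x2 + 0.057x3 + 0.617x4 + 0.074x5 subject to:
  1x1 + 1x2 + 1x3 + 1x4 + 1x5 ≥ 0.81   (fines)
  1x1 + 1x2 + 1x4 + 1x5 ≥ 1.08   (binder content)
  0.87x1 + 1.52x2 + 0.11x3 + 1.29x4 + 0.54x5 ≥ 2.87   (28-day strength contribution)
  x1, x2, x3, x4, x5 ≥ 0.
At the optimum only fly ash is positive (GGBS, silica fume, limestone filler, metakaolin = 0). Binding constraint: 28-day strength contribution.
Solving gives x5 = 5.315.
Hence cost = 0.074·5.315 = £0.39331.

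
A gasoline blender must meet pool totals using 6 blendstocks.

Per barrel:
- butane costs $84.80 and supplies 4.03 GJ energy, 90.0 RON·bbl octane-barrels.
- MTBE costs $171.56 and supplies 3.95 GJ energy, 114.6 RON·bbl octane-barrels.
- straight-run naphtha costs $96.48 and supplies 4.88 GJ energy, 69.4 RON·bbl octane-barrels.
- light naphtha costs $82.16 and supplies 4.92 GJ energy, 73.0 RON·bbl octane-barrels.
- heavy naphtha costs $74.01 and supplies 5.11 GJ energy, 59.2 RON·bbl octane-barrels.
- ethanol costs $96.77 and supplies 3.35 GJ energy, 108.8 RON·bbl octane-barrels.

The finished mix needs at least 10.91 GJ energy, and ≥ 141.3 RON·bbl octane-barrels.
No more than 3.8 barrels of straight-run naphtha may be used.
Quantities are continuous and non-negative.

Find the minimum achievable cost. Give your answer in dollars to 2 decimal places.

This is a linear program. Let x1 = barrels of butane, x2 = barrels of MTBE, x3 = barrels of straight-run naphtha, x4 = barrels of light naphtha, x5 = barrels of heavy naphtha, x6 = barrels of ethanol.
Minimize 84.8x1 + 171.56x2 + 96.48x3 + 82.16x4 + 74.01x5 + 96.77x6 s.t.:
  4.03x1 + 3.95x2 + 4.88x3 + 4.92x4 + 5.11x5 + 3.35x6 ≥ 10.91   (energy)
  90x1 + 114.6x2 + 69.4x3 + 73x4 + 59.2x5 + 108.8x6 ≥ 141.3   (octane-barrels)
  x3 ≤ 3.8
  x1, x2, x3, x4, x5, x6 ≥ 0.
At the optimum only butane, heavy naphtha are positive (MTBE, straight-run naphtha, light naphtha, ethanol = 0). Binding constraints: energy and octane-barrels.
So butane = 0.34416 barrels, heavy naphtha = 1.8636 barrels.
Total cost: 84.8·0.34416 + 74.01·1.8636 = 167.1098.

$167.11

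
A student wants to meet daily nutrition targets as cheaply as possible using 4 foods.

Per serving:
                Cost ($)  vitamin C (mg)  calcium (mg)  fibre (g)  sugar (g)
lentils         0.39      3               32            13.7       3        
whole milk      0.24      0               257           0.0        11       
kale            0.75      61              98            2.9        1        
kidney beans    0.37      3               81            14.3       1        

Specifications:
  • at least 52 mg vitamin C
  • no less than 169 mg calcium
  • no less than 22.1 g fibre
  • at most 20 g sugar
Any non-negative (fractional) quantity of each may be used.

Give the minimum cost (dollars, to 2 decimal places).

$1.10

Let x1 = servings of lentils, x2 = servings of whole milk, x3 = servings of kale, x4 = servings of kidney beans.
min 0.39x1 + 0.24x2 + 0.75x3 + 0.37x4 s.t.:
  3x1 + 61x3 + 3x4 ≥ 52   (vitamin C)
  32x1 + 257x2 + 98x3 + 81x4 ≥ 169   (calcium)
  13.7x1 + 2.9x3 + 14.3x4 ≥ 22.1   (fibre)
  3x1 + 11x2 + 1x3 + 1x4 ≤ 20   (sugar)
  x1, x2, x3, x4 ≥ 0.
The optimal basis is {kale, kidney beans}; lentils, whole milk drop out. There the vitamin C and fibre constraints are tight.
Solving gives x3 = 0.7843, x4 = 1.386.
Total cost: 0.75·0.7843 + 0.37·1.386 = 1.1010.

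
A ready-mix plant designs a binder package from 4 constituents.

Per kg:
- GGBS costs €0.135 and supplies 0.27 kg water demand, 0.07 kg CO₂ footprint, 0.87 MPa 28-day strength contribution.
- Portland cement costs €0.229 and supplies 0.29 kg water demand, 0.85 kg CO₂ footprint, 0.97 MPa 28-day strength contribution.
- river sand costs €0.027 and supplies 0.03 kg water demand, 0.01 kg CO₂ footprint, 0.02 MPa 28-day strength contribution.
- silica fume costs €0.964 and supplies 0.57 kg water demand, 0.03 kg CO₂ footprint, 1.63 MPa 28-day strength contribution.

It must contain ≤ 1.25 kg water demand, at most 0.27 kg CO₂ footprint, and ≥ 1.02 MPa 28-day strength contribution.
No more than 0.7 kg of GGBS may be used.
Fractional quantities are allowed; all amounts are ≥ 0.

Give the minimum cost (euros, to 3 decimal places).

€0.249

This is a linear program. Let x1 = kg of GGBS, x2 = kg of Portland cement, x3 = kg of river sand, x4 = kg of silica fume.
Minimize 0.135x1 + 0.229x2 + 0.027x3 + 0.964x4 subject to:
  0.27x1 + 0.29x2 + 0.03x3 + 0.57x4 ≤ 1.25   (water demand)
  0.07x1 + 0.85x2 + 0.01x3 + 0.03x4 ≤ 0.27   (CO₂ footprint)
  0.87x1 + 0.97x2 + 0.02x3 + 1.63x4 ≥ 1.02   (28-day strength contribution)
  x1 ≤ 0.7
  x1, x2, x3, x4 ≥ 0.
At the optimum only GGBS, Portland cement, silica fume are positive (river sand = 0). There the CO₂ footprint, 28-day strength contribution, the GGBS cap constraints are tight.
Solving gives x1 = 0.7, x2 = 0.2565, x4 = 0.09951.
Cost = 0.135·0.7 + 0.229·0.2565 + 0.964·0.09951 = 0.24917.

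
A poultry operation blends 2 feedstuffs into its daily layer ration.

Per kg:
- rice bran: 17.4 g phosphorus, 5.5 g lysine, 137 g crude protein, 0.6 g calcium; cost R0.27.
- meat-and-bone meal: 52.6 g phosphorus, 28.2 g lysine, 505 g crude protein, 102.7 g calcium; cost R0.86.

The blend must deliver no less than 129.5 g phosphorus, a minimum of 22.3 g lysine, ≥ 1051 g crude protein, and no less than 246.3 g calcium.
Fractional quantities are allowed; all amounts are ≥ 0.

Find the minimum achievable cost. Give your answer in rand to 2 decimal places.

Let x1 = kg of rice bran, x2 = kg of meat-and-bone meal.
min 0.27x1 + 0.86x2 s.t.:
  17.4x1 + 52.6x2 ≥ 129.5   (phosphorus)
  5.5x1 + 28.2x2 ≥ 22.3   (lysine)
  137x1 + 505x2 ≥ 1051   (crude protein)
  0.6x1 + 102.7x2 ≥ 246.3   (calcium)
  x1, x2 ≥ 0.
Both inputs are positive at the optimum. The phosphorus and calcium requirements are met with equality.
That vertex is x1 = 0.1961, x2 = 2.397.
Objective = 0.27·0.1961 + 0.86·2.397 = 2.1144.

R2.11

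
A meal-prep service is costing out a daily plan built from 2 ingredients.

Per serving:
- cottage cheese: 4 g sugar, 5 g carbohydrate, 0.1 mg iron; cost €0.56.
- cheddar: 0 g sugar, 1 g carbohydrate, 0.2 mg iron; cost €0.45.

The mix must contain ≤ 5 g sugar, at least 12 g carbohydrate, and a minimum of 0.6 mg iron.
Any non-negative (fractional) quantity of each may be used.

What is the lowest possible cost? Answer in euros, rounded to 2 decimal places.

€3.29

This is a linear program. Let x1 = servings of cottage cheese, x2 = servings of cheddar.
min 0.56x1 + 0.45x2 s.t.:
  4x1 ≤ 5   (sugar)
  5x1 + 1x2 ≥ 12   (carbohydrate)
  0.1x1 + 0.2x2 ≥ 0.6   (iron)
  x1, x2 ≥ 0.
Both inputs are positive at the optimum. The sugar and carbohydrate requirements are met with equality.
Optimal quantities: cottage cheese = 1.25 servings, cheddar = 5.75 servings.
Cost = 0.56·1.25 + 0.45·5.75 = 3.2875.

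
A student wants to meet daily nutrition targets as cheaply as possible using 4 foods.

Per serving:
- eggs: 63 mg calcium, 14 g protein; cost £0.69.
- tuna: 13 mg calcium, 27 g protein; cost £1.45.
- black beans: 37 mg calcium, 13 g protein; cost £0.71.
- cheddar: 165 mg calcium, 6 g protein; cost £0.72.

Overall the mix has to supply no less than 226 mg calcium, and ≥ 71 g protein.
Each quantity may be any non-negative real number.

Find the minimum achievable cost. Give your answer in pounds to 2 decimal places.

Let x1 = servings of eggs, x2 = servings of tuna, x3 = servings of black beans, x4 = servings of cheddar.
Minimize 0.69x1 + 1.45x2 + 0.71x3 + 0.72x4 subject to:
  63x1 + 13x2 + 37x3 + 165x4 ≥ 226   (calcium)
  14x1 + 27x2 + 13x3 + 6x4 ≥ 71   (protein)
  x1, x2, x3, x4 ≥ 0.
The minimum-cost mix takes nothing from tuna, black beans, cheddar — only eggs. Binding constraint: protein.
That vertex is x1 = 5.071.
Hence cost = 0.69·5.071 = £3.4990.

£3.50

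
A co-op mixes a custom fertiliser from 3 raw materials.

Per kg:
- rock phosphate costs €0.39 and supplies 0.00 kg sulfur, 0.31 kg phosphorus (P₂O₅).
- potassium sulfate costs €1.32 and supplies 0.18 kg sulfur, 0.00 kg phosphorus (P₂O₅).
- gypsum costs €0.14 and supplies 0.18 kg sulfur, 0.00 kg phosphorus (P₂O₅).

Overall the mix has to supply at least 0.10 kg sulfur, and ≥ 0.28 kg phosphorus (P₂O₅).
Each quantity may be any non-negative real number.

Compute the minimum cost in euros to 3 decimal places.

€0.430

This is a linear program. Let x1 = kg of rock phosphate, x2 = kg of potassium sulfate, x3 = kg of gypsum.
Minimise 0.39x1 + 1.32x2 + 0.14x3 s.t.:
  0.18x2 + 0.18x3 ≥ 0.1   (sulfur)
  0.31x1 ≥ 0.28   (phosphorus (P₂O₅))
  x1, x2, x3 ≥ 0.
The optimal basis is {rock phosphate, gypsum}; potassium sulfate drops out. Binding constraints: sulfur and phosphorus (P₂O₅).
Optimal quantities: rock phosphate = 0.9032 kg, gypsum = 0.5556 kg.
Cost = 0.39·0.9032 + 0.14·0.5556 = 0.43003.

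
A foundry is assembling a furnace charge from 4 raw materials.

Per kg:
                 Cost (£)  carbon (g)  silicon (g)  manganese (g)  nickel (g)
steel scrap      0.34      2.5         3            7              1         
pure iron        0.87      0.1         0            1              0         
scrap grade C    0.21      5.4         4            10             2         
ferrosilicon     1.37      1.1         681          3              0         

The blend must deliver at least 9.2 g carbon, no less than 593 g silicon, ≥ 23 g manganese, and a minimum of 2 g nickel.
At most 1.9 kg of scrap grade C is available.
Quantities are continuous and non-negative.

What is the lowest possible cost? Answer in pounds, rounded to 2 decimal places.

Set it up as a linear program. Let x1 = kg of steel scrap, x2 = kg of pure iron, x3 = kg of scrap grade C, x4 = kg of ferrosilicon.
Minimize 0.34x1 + 0.87x2 + 0.21x3 + 1.37x4 with:
  2.5x1 + 0.1x2 + 5.4x3 + 1.1x4 ≥ 9.2   (carbon)
  3x1 + 4x3 + 681x4 ≥ 593   (silicon)
  7x1 + 1x2 + 10x3 + 3x4 ≥ 23   (manganese)
  1x1 + 2x3 ≥ 2   (nickel)
  x3 ≤ 1.9
  x1, x2, x3, x4 ≥ 0.
The optimal basis is {steel scrap, scrap grade C, ferrosilicon}; pure iron drops out. There the silicon, manganese, the scrap grade C cap constraints are tight.
Solving gives x1 = 0.2034, x3 = 1.9, x4 = 0.8587.
Hence cost = 0.34·0.2034 + 0.21·1.9 + 1.37·0.8587 = £1.6446.

£1.64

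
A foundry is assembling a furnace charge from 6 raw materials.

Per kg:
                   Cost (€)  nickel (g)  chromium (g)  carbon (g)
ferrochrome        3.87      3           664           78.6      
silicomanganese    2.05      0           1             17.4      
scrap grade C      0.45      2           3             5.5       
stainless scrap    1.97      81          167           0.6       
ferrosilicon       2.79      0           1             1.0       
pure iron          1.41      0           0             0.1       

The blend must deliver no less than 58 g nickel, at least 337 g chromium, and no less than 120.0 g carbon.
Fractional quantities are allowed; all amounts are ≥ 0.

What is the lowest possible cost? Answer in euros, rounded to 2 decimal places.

€7.19

Let x1 = kg of ferrochrome, x2 = kg of silicomanganese, x3 = kg of scrap grade C, x4 = kg of stainless scrap, x5 = kg of ferrosilicon, x6 = kg of pure iron.
Minimize 3.87x1 + 2.05x2 + 0.45x3 + 1.97x4 + 2.79x5 + 1.41x6 subject to:
  3x1 + 2x3 + 81x4 ≥ 58   (nickel)
  664x1 + 1x2 + 3x3 + 167x4 + 1x5 ≥ 337   (chromium)
  78.6x1 + 17.4x2 + 5.5x3 + 0.6x4 + 1x5 + 0.1x6 ≥ 120   (carbon)
  x1, x2, x3, x4, x5, x6 ≥ 0.
At the optimum only ferrochrome, stainless scrap are positive (silicomanganese, scrap grade C, ferrosilicon, pure iron = 0). There the nickel and carbon constraints are tight.
Solving gives x1 = 1.522, x4 = 0.6597.
Total cost: 3.87·1.522 + 1.97·0.6597 = 7.1897.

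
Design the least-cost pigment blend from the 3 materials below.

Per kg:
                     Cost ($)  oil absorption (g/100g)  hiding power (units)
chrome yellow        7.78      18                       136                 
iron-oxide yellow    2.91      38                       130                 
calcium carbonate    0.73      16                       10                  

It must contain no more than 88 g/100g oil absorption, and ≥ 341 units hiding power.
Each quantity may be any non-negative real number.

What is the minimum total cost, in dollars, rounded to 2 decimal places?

$10.18

Let x1 = kg of chrome yellow, x2 = kg of iron-oxide yellow, x3 = kg of calcium carbonate.
Minimise 7.78x1 + 2.91x2 + 0.73x3 subject to:
  18x1 + 38x2 + 16x3 ≤ 88   (oil absorption)
  136x1 + 130x2 + 10x3 ≥ 341   (hiding power)
  x1, x2, x3 ≥ 0.
The optimal basis is {chrome yellow, iron-oxide yellow}; calcium carbonate drops out. The oil absorption and hiding power requirements are met with equality.
Solving gives x1 = 0.5368, x2 = 2.062.
Hence cost = 7.78·0.5368 + 2.91·2.062 = $10.1767.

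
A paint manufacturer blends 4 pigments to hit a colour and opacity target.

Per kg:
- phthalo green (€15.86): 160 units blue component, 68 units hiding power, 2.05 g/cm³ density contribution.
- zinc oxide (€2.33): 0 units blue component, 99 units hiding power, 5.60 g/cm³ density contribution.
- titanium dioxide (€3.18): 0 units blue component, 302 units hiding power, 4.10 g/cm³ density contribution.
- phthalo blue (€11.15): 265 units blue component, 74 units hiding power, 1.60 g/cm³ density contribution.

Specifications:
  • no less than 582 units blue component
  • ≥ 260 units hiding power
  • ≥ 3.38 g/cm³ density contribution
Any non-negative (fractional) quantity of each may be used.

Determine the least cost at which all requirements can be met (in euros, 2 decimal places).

€25.51

This is a linear program. Let x1 = kg of phthalo green, x2 = kg of zinc oxide, x3 = kg of titanium dioxide, x4 = kg of phthalo blue.
Minimise 15.86x1 + 2.33x2 + 3.18x3 + 11.15x4 s.t.:
  160x1 + 265x4 ≥ 582   (blue component)
  68x1 + 99x2 + 302x3 + 74x4 ≥ 260   (hiding power)
  2.05x1 + 5.6x2 + 4.1x3 + 1.6x4 ≥ 3.38   (density contribution)
  x1, x2, x3, x4 ≥ 0.
The cheapest feasible vertex uses only titanium dioxide, phthalo blue; phthalo green, zinc oxide are not used. There the blue component and hiding power constraints are tight.
Optimal quantities: titanium dioxide = 0.3228 kg, phthalo blue = 2.196 kg.
Objective = 3.18·0.3228 + 11.15·2.196 = 25.5119.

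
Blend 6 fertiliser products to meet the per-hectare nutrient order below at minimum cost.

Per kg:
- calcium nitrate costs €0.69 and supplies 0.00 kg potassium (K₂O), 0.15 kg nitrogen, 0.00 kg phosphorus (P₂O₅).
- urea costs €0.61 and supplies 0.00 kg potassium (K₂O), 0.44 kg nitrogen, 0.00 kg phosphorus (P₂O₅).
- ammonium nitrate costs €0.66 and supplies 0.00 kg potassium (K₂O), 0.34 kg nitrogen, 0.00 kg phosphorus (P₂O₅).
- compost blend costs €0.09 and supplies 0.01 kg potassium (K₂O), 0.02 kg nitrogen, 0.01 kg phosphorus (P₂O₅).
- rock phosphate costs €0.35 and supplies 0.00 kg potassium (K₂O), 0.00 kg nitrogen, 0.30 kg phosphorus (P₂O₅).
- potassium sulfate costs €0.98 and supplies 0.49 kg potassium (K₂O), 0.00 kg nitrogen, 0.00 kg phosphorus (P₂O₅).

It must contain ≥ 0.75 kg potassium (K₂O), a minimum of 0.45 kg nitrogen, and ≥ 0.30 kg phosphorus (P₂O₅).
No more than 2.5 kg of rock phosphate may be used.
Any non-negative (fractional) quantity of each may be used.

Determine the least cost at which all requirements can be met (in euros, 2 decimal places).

Let x1 = kg of calcium nitrate, x2 = kg of urea, x3 = kg of ammonium nitrate, x4 = kg of compost blend, x5 = kg of rock phosphate, x6 = kg of potassium sulfate.
min 0.69x1 + 0.61x2 + 0.66x3 + 0.09x4 + 0.35x5 + 0.98x6 s.t.:
  0.01x4 + 0.49x6 ≥ 0.75   (potassium (K₂O))
  0.15x1 + 0.44x2 + 0.34x3 + 0.02x4 ≥ 0.45   (nitrogen)
  0.01x4 + 0.3x5 ≥ 0.3   (phosphorus (P₂O₅))
  x5 ≤ 2.5
  x1, x2, x3, x4, x5, x6 ≥ 0.
The cheapest feasible vertex uses only urea, rock phosphate, potassium sulfate; calcium nitrate, ammonium nitrate, compost blend are not used. The potassium (K₂O), nitrogen, phosphorus (P₂O₅) requirements are met with equality.
Optimal quantities: urea = 1.023 kg, rock phosphate = 1 kg, potassium sulfate = 1.531 kg.
Cost = 0.61·1.023 + 0.35·1 + 0.98·1.531 = 2.4744.

€2.47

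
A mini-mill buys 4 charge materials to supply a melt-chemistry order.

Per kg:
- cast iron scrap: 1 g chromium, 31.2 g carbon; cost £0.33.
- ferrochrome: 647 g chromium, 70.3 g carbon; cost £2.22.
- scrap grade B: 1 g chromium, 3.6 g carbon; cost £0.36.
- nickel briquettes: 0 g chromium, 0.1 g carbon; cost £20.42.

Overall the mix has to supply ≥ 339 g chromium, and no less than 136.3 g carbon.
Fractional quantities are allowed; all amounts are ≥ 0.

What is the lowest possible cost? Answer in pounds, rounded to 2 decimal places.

Treat it as an LP. Let x1 = kg of cast iron scrap, x2 = kg of ferrochrome, x3 = kg of scrap grade B, x4 = kg of nickel briquettes.
Minimize 0.33x1 + 2.22x2 + 0.36x3 + 20.42x4 subject to:
  1x1 + 647x2 + 1x3 ≥ 339   (chromium)
  31.2x1 + 70.3x2 + 3.6x3 + 0.1x4 ≥ 136.3   (carbon)
  x1, x2, x3, x4 ≥ 0.
The optimal basis is {cast iron scrap, ferrochrome}; scrap grade B, nickel briquettes drop out. Binding constraints: chromium and carbon.
Solving gives x1 = 3.199, x2 = 0.519.
Objective = 0.33·3.199 + 2.22·0.519 = 2.2079.

£2.21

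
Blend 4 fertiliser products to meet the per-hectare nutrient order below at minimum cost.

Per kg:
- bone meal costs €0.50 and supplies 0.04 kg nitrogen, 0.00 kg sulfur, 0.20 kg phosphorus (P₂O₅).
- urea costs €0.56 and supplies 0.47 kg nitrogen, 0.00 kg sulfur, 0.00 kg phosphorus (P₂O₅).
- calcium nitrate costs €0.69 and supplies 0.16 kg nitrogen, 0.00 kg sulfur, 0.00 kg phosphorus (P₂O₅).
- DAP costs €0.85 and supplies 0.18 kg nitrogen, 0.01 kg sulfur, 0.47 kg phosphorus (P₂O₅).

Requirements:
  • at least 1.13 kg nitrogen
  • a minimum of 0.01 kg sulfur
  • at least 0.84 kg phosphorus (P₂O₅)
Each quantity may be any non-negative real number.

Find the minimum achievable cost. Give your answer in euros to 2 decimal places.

Set it up as a linear program. Let x1 = kg of bone meal, x2 = kg of urea, x3 = kg of calcium nitrate, x4 = kg of DAP.
min 0.5x1 + 0.56x2 + 0.69x3 + 0.85x4 with:
  0.04x1 + 0.47x2 + 0.16x3 + 0.18x4 ≥ 1.13   (nitrogen)
  0.01x4 ≥ 0.01   (sulfur)
  0.2x1 + 0.47x4 ≥ 0.84   (phosphorus (P₂O₅))
  x1, x2, x3, x4 ≥ 0.
At the optimum only urea, DAP are positive (bone meal, calcium nitrate = 0). Binding constraints: nitrogen and phosphorus (P₂O₅).
That vertex is x2 = 1.72, x4 = 1.787.
Objective = 0.56·1.72 + 0.85·1.787 = 2.4822.

€2.48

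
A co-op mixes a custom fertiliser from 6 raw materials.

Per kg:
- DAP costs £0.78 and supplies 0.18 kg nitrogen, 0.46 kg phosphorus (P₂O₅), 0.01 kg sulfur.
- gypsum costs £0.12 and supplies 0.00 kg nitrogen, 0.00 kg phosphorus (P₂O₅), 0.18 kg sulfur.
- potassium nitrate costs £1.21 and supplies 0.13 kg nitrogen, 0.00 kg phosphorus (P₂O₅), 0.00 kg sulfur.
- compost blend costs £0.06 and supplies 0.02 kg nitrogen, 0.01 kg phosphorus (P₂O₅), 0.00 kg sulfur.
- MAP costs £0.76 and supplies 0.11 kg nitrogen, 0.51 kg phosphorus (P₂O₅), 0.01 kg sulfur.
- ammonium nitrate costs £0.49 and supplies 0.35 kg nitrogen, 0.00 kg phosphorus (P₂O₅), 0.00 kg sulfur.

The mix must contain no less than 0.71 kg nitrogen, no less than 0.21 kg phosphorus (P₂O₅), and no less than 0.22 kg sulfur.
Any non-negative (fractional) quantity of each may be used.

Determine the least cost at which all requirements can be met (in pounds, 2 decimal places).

Treat it as an LP. Let x1 = kg of DAP, x2 = kg of gypsum, x3 = kg of potassium nitrate, x4 = kg of compost blend, x5 = kg of MAP, x6 = kg of ammonium nitrate.
min 0.78x1 + 0.12x2 + 1.21x3 + 0.06x4 + 0.76x5 + 0.49x6 with:
  0.18x1 + 0.13x3 + 0.02x4 + 0.11x5 + 0.35x6 ≥ 0.71   (nitrogen)
  0.46x1 + 0.01x4 + 0.51x5 ≥ 0.21   (phosphorus (P₂O₅))
  0.01x1 + 0.18x2 + 0.01x5 ≥ 0.22   (sulfur)
  x1, x2, x3, x4, x5, x6 ≥ 0.
At the optimum only DAP, gypsum, ammonium nitrate are positive (potassium nitrate, compost blend, MAP = 0). The nitrogen, phosphorus (P₂O₅), sulfur requirements are met with equality.
That vertex is x1 = 0.4565, x2 = 1.197, x6 = 1.794.
Total cost: 0.78·0.4565 + 0.12·1.197 + 0.49·1.794 = 1.3788.

£1.38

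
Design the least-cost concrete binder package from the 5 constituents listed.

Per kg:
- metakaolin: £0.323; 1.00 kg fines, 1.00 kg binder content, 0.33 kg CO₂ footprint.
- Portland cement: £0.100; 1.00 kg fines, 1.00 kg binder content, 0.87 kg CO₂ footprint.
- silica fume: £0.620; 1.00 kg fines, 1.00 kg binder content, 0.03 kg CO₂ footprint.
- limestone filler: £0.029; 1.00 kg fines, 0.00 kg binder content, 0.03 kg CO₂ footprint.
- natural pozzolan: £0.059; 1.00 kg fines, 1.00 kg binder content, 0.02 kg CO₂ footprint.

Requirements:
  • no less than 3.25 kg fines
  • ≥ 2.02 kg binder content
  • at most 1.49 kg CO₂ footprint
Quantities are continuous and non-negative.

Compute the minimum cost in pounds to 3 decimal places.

£0.155

Set it up as a linear program. Let x1 = kg of metakaolin, x2 = kg of Portland cement, x3 = kg of silica fume, x4 = kg of limestone filler, x5 = kg of natural pozzolan.
min 0.323x1 + 0.1x2 + 0.62x3 + 0.029x4 + 0.059x5 subject to:
  1x1 + 1x2 + 1x3 + 1x4 + 1x5 ≥ 3.25   (fines)
  1x1 + 1x2 + 1x3 + 1x5 ≥ 2.02   (binder content)
  0.33x1 + 0.87x2 + 0.03x3 + 0.03x4 + 0.02x5 ≤ 1.49   (CO₂ footprint)
  x1, x2, x3, x4, x5 ≥ 0.
The minimum-cost mix takes nothing from metakaolin, Portland cement, silica fume — only limestone filler, natural pozzolan. Binding constraints: fines and binder content.
So limestone filler = 1.23 kg, natural pozzolan = 2.02 kg.
Objective = 0.029·1.23 + 0.059·2.02 = 0.15485.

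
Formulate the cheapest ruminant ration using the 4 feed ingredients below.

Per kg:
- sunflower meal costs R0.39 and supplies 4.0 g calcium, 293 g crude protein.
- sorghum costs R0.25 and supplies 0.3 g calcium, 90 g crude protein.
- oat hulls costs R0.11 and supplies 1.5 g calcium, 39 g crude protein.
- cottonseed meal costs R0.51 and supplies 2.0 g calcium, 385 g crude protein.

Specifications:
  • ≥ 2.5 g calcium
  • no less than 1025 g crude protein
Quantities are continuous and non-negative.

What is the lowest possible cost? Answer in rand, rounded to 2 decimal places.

Treat it as an LP. Let x1 = kg of sunflower meal, x2 = kg of sorghum, x3 = kg of oat hulls, x4 = kg of cottonseed meal.
min 0.39x1 + 0.25x2 + 0.11x3 + 0.51x4 subject to:
  4x1 + 0.3x2 + 1.5x3 + 2x4 ≥ 2.5   (calcium)
  293x1 + 90x2 + 39x3 + 385x4 ≥ 1025   (crude protein)
  x1, x2, x3, x4 ≥ 0.
At the optimum only cottonseed meal is positive (sunflower meal, sorghum, oat hulls = 0). Binding constraint: crude protein.
Optimal quantities: cottonseed meal = 2.662 kg.
Hence cost = 0.51·2.662 = R1.3576.

R1.36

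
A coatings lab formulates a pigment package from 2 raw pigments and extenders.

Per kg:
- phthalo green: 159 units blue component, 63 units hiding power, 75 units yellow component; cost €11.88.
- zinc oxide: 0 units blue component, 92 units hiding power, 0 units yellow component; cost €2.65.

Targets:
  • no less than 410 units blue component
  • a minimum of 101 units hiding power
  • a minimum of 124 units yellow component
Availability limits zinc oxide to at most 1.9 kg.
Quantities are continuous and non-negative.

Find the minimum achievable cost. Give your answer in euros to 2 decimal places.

€30.63

Set it up as a linear program. Let x1 = kg of phthalo green, x2 = kg of zinc oxide.
min 11.88x1 + 2.65x2 with:
  159x1 ≥ 410   (blue component)
  63x1 + 92x2 ≥ 101   (hiding power)
  75x1 ≥ 124   (yellow component)
  x2 ≤ 1.9
  x1, x2 ≥ 0.
The cheapest feasible vertex uses only phthalo green; zinc oxide is not used. The blue component requirement is met with equality.
So phthalo green = 2.5786 kg.
Total cost: 11.88·2.5786 = 30.6338.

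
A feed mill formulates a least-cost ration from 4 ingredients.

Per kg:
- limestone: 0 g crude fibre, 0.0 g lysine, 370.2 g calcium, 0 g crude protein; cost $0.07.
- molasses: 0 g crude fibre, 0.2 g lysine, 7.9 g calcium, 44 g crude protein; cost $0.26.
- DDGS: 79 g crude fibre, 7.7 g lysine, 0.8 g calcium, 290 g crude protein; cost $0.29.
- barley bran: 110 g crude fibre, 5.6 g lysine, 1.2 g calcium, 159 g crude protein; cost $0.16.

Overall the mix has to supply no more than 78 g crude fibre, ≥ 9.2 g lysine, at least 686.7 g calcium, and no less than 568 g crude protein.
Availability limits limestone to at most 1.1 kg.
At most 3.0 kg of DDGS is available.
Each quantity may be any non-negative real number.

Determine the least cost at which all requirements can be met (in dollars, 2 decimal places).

$9.32

Treat it as an LP. Let x1 = kg of limestone, x2 = kg of molasses, x3 = kg of DDGS, x4 = kg of barley bran.
Minimise 0.07x1 + 0.26x2 + 0.29x3 + 0.16x4 with:
  79x3 + 110x4 ≤ 78   (crude fibre)
  0.2x2 + 7.7x3 + 5.6x4 ≥ 9.2   (lysine)
  370.2x1 + 7.9x2 + 0.8x3 + 1.2x4 ≥ 686.7   (calcium)
  44x2 + 290x3 + 159x4 ≥ 568   (crude protein)
  x1 ≤ 1.1
  x3 ≤ 3
  x1, x2, x3, x4 ≥ 0.
The cheapest feasible vertex uses only limestone, molasses, barley bran; DDGS is not used. The lysine, calcium, the limestone cap requirements are met with equality.
Optimal quantities: limestone = 1.1 kg, molasses = 35.32 kg, barley bran = 0.3815 kg.
Total cost: 0.07·1.1 + 0.26·35.32 + 0.16·0.3815 = 9.3212.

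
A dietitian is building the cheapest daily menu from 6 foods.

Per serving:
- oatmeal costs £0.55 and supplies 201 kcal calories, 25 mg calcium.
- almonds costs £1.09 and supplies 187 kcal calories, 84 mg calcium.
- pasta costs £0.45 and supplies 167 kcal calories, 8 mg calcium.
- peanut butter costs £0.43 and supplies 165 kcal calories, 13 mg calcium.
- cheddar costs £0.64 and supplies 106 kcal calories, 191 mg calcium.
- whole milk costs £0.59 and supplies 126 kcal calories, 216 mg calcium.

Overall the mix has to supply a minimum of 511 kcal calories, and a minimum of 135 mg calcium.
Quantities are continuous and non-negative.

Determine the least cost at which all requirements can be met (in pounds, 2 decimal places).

Let x1 = servings of oatmeal, x2 = servings of almonds, x3 = servings of pasta, x4 = servings of peanut butter, x5 = servings of cheddar, x6 = servings of whole milk.
Minimise 0.55x1 + 1.09x2 + 0.45x3 + 0.43x4 + 0.64x5 + 0.59x6 s.t.:
  201x1 + 187x2 + 167x3 + 165x4 + 106x5 + 126x6 ≥ 511   (calories)
  25x1 + 84x2 + 8x3 + 13x4 + 191x5 + 216x6 ≥ 135   (calcium)
  x1, x2, x3, x4, x5, x6 ≥ 0.
The optimal basis is {peanut butter, whole milk}; oatmeal, almonds, pasta, cheddar drop out. There the calories and calcium constraints are tight.
That vertex is x4 = 2.746, x6 = 0.4597.
Objective = 0.43·2.746 + 0.59·0.4597 = 1.4520.

£1.45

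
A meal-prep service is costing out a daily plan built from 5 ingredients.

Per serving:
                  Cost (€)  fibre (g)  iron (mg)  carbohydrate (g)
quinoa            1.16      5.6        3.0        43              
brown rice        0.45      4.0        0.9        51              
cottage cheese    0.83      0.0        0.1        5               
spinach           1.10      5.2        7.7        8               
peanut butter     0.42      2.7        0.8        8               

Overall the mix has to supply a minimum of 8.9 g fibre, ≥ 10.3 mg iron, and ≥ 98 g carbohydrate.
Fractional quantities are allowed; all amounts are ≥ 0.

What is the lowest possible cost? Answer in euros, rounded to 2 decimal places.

Let x1 = servings of quinoa, x2 = servings of brown rice, x3 = servings of cottage cheese, x4 = servings of spinach, x5 = servings of peanut butter.
Minimise 1.16x1 + 0.45x2 + 0.83x3 + 1.1x4 + 0.42x5 with:
  5.6x1 + 4x2 + 5.2x4 + 2.7x5 ≥ 8.9   (fibre)
  3x1 + 0.9x2 + 0.1x3 + 7.7x4 + 0.8x5 ≥ 10.3   (iron)
  43x1 + 51x2 + 5x3 + 8x4 + 8x5 ≥ 98   (carbohydrate)
  x1, x2, x3, x4, x5 ≥ 0.
At the optimum only brown rice, spinach are positive (quinoa, cottage cheese, peanut butter = 0). There the iron and carbohydrate constraints are tight.
Optimal quantities: brown rice = 1.744 servings, spinach = 1.134 servings.
Objective = 0.45·1.744 + 1.1·1.134 = 2.0322.

€2.03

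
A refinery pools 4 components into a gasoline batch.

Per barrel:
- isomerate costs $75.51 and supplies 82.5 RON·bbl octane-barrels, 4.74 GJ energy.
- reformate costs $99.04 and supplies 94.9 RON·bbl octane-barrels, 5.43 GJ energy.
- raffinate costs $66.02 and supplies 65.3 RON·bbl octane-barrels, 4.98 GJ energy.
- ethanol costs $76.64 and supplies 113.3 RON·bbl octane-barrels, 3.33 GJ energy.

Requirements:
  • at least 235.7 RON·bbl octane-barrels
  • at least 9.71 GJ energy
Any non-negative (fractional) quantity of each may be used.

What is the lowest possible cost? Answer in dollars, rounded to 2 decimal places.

$179.30

Let x1 = barrels of isomerate, x2 = barrels of reformate, x3 = barrels of raffinate, x4 = barrels of ethanol.
min 75.51x1 + 99.04x2 + 66.02x3 + 76.64x4 with:
  82.5x1 + 94.9x2 + 65.3x3 + 113.3x4 ≥ 235.7   (octane-barrels)
  4.74x1 + 5.43x2 + 4.98x3 + 3.33x4 ≥ 9.71   (energy)
  x1, x2, x3, x4 ≥ 0.
At the optimum only raffinate, ethanol are positive (isomerate, reformate = 0). Binding constraints: octane-barrels and energy.
Solving gives x3 = 0.9091, x4 = 1.5564.
Hence cost = 66.02·0.9091 + 76.64·1.5564 = $179.3013.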